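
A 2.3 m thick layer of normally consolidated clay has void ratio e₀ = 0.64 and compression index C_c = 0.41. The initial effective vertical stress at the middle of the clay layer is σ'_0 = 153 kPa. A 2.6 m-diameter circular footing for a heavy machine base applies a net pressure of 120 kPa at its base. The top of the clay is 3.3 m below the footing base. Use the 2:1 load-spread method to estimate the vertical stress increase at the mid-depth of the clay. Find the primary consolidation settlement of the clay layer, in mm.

Mid-depth of clay below the footing base: z = 3.3 + 2.3/2 = 4.45 m.
Stress increase at mid-clay by the 2:1 spreading method:
Δσ ≈ qD²/(D+z)² = 120×2.6²/(2.6+4.45)² = 16.321 kPa
Final effective stress: σ'_f = σ'_0 + Δσ = 153 + 16.321 = 169.32 kPa.
Normally consolidated clay, so the full stress increment lies on the virgin compression line:
S_c = C_c·H/(1+e₀)·log₁₀(σ'_f/σ'_0) = 0.41×2.3/(1+0.64)×log₁₀(169.32/153)
    = 0.575 × 0.044017 = 0.02531 m

S_c ≈ 25.3 mm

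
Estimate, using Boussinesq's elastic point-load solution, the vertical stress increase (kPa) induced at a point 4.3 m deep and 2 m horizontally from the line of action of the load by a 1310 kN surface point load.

Δσ_z ≈ 20.7 kPa

Boussinesq vertical stress below a point load on an elastic half-space:
Δσ_z = 3P/(2πz²) · [1 + (r/z)²]^(−5/2)
r/z = 2/4.3 = 0.46512; [1+(r/z)²]^(−5/2) = 0.61287.
Δσ_z = 3×1310/(2π×4.3²) × 0.61287 = 33.828 × 0.61287 = 20.73 kPa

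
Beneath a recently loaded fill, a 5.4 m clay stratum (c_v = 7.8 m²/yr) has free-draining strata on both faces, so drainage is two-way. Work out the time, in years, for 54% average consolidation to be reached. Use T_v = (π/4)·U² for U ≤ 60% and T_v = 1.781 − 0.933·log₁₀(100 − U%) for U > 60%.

Drainage path length: H_d = H/2 = 2.7 m (double drainage).
U ≤ 60%: T_v = (π/4)·U² = (π/4)×0.54² = 0.22902.
t = T_v·H_d²/c_v = 0.22902×2.7²/7.8 = 0.214 years.

t ≈ 0.214 years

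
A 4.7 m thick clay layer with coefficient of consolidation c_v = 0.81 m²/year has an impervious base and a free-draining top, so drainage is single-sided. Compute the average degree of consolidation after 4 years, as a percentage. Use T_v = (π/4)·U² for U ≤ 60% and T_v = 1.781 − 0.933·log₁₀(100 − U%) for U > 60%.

U ≈ 43.2 %

Drainage path length: H_d = H = 4.7 m (single drainage).
T_v = c_v·t/H_d² = 0.81×4/4.7² = 0.14667.
T_v = 0.14667 corresponds to the U ≤ 60% branch:
U = √(4T_v/π) = 0.4321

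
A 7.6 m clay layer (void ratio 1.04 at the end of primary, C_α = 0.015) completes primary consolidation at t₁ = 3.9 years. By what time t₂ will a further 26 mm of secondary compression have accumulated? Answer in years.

t₂ ≈ 11.4 years

S_s = C_α·H/(1+e_p)·log₁₀(t₂/t₁) ⇒ log₁₀(t₂/t₁) = S_s·(1+e_p)/(C_α·H).
log₁₀(t₂/t₁) = 0.026 × (1+1.04) / (0.015×7.6) = 0.4653
t₂ = t₁ × 10^0.4653 = 3.9 × 2.919 = 11.38 years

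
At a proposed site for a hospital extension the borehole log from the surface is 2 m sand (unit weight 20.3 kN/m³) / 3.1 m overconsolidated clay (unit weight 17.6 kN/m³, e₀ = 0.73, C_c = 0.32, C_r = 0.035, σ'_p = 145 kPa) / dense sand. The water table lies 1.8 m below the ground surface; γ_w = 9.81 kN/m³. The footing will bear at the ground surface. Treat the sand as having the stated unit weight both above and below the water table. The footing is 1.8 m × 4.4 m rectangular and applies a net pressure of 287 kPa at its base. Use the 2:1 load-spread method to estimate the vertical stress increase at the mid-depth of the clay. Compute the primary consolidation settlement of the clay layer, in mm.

Mid-depth of clay below the ground surface: z = 2 + 3.1/2 = 3.55 m.
Total vertical stress at mid-clay: σ_v = 20.3×2 + 17.6×1.55 = 67.88 kPa.
Pore pressure: u = 9.81×(3.55 − 1.8) = 17.168 kPa.
Initial effective stress: σ'_0 = σ_v − u = 67.88 − 17.168 = 50.712 kPa.
Stress increase at mid-clay by the 2:1 spreading method:
Δσ = qBL/((B+z)(L+z)) = 287×1.8×4.4/((1.8+3.55)(4.4+3.55)) = 53.442 kPa
Final effective stress: σ'_f = 50.712 + 53.442 = 104.15 kPa.
σ'_f = 104.15 ≤ σ'_p = 145 kPa, so the clay remains overconsolidated and only the recompression index applies:
S_c = C_r·H/(1+e₀)·log₁₀(σ'_f/σ'_0) = 0.035×3.1/1.73×log₁₀(104.15/50.712)
    = 0.062717 × 0.31255 = 0.0196 m

S_c ≈ 19.6 mm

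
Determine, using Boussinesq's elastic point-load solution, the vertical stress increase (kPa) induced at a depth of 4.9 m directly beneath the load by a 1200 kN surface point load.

Boussinesq vertical stress below a point load on an elastic half-space:
Δσ_z = 3P/(2πz²) · [1 + (r/z)²]^(−5/2)
r/z = 0/4.9 = 0; [1+(r/z)²]^(−5/2) = 1.
Δσ_z = 3×1200/(2π×4.9²) × 1 = 23.863 × 1 = 23.86 kPa

Δσ_z ≈ 23.9 kPa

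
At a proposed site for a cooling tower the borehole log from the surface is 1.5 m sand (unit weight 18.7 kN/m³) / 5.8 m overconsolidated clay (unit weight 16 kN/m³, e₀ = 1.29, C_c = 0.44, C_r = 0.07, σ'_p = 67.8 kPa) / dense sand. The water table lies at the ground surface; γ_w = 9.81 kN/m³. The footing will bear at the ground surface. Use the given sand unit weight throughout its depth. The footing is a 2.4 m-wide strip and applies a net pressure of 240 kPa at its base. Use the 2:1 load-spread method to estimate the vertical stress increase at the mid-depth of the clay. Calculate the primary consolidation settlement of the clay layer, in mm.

Mid-depth of clay below the ground surface: z = 1.5 + 5.8/2 = 4.4 m.
Total vertical stress at mid-clay: σ_v = 18.7×1.5 + 16×2.9 = 74.45 kPa.
Pore pressure: u = 9.81×(4.4 − 0) = 43.164 kPa.
Initial effective stress: σ'_0 = σ_v − u = 74.45 − 43.164 = 31.286 kPa.
Stress increase at mid-clay by the 2:1 spreading method:
Δσ = qB/(B+z) = 240×2.4/(2.4+4.4) = 84.706 kPa
Final effective stress: σ'_f = 31.286 + 84.706 = 115.99 kPa.
σ'_f = 115.99 > σ'_p = 67.8 kPa, so the stress path crosses the preconsolidation pressure — recompression up to σ'_p, then virgin compression beyond:
S_c = H/(1+e₀)·[C_r·log₁₀(σ'_p/σ'_0) + C_c·log₁₀(σ'_f/σ'_p)]
    = 5.8/2.29 × [0.07×log₁₀(67.8/31.286) + 0.44×log₁₀(115.99/67.8)]
    = 2.5328 × [0.023512 + 0.1026] = 0.3194 m

S_c ≈ 319 mm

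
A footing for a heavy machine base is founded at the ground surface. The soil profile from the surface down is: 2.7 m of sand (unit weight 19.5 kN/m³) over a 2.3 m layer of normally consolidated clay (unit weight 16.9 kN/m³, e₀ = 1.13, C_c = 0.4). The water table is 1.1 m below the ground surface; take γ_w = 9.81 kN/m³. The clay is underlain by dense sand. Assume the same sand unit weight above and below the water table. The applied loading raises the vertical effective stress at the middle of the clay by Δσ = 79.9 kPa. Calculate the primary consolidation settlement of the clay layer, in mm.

S_c ≈ 191 mm

Mid-depth of clay below the ground surface: z = 2.7 + 2.3/2 = 3.85 m.
Total vertical stress at mid-clay: σ_v = 19.5×2.7 + 16.9×1.15 = 72.085 kPa.
Pore pressure: u = 9.81×(3.85 − 1.1) = 26.978 kPa.
Initial effective stress: σ'_0 = σ_v − u = 72.085 − 26.978 = 45.107 kPa.
Final effective stress: σ'_f = σ'_0 + Δσ = 45.107 + 79.9 = 125.01 kPa.
Normally consolidated clay, so the full stress increment lies on the virgin compression line:
S_c = C_c·H/(1+e₀)·log₁₀(σ'_f/σ'_0) = 0.4×2.3/(1+1.13)×log₁₀(125.01/45.107)
    = 0.43192 × 0.4427 = 0.1912 m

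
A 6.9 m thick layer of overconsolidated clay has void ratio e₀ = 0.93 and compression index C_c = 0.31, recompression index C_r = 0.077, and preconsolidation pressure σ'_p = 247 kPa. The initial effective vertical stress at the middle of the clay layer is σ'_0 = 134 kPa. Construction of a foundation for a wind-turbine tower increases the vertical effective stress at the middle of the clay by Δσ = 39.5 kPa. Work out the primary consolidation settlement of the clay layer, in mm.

S_c ≈ 30.9 mm

Final effective stress: σ'_f = 134 + 39.5 = 173.5 kPa.
σ'_f = 173.5 ≤ σ'_p = 247 kPa, so the clay remains overconsolidated and only the recompression index applies:
S_c = C_r·H/(1+e₀)·log₁₀(σ'_f/σ'_0) = 0.077×6.9/1.93×log₁₀(173.5/134)
    = 0.27528 × 0.11219 = 0.03088 m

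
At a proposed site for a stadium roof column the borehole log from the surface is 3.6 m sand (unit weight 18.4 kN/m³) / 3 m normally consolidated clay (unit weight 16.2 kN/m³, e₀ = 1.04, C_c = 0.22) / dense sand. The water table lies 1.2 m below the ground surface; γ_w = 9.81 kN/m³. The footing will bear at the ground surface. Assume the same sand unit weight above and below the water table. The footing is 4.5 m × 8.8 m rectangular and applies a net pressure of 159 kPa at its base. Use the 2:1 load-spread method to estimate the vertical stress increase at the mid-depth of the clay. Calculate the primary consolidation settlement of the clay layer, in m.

Mid-depth of clay below the ground surface: z = 3.6 + 3/2 = 5.1 m.
Total vertical stress at mid-clay: σ_v = 18.4×3.6 + 16.2×1.5 = 90.54 kPa.
Pore pressure: u = 9.81×(5.1 − 1.2) = 38.259 kPa.
Initial effective stress: σ'_0 = σ_v − u = 90.54 − 38.259 = 52.281 kPa.
Stress increase at mid-clay by the 2:1 spreading method:
Δσ = qBL/((B+z)(L+z)) = 159×4.5×8.8/((4.5+5.1)(8.8+5.1)) = 47.185 kPa
Final effective stress: σ'_f = σ'_0 + Δσ = 52.281 + 47.185 = 99.466 kPa.
Normally consolidated clay, so the full stress increment lies on the virgin compression line:
S_c = C_c·H/(1+e₀)·log₁₀(σ'_f/σ'_0) = 0.22×3/(1+1.04)×log₁₀(99.466/52.281)
    = 0.32353 × 0.27933 = 0.09037 m

S_c ≈ 0.0904 m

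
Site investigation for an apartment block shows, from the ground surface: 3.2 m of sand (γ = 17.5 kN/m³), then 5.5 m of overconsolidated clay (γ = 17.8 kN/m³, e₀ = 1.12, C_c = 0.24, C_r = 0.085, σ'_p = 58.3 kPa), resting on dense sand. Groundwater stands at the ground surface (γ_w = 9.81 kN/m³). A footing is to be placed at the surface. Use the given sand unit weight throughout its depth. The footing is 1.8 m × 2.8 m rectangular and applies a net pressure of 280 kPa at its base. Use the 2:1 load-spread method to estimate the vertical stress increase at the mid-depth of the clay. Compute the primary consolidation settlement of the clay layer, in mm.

Mid-depth of clay below the ground surface: z = 3.2 + 5.5/2 = 5.95 m.
Total vertical stress at mid-clay: σ_v = 17.5×3.2 + 17.8×2.75 = 104.95 kPa.
Pore pressure: u = 9.81×(5.95 − 0) = 58.37 kPa.
Initial effective stress: σ'_0 = σ_v − u = 104.95 − 58.37 = 46.58 kPa.
Stress increase at mid-clay by the 2:1 spreading method:
Δσ = qBL/((B+z)(L+z)) = 280×1.8×2.8/((1.8+5.95)(2.8+5.95)) = 20.81 kPa
Final effective stress: σ'_f = 46.58 + 20.81 = 67.39 kPa.
σ'_f = 67.39 > σ'_p = 58.3 kPa, so the stress path crosses the preconsolidation pressure — recompression up to σ'_p, then virgin compression beyond:
S_c = H/(1+e₀)·[C_r·log₁₀(σ'_p/σ'_0) + C_c·log₁₀(σ'_f/σ'_p)]
    = 5.5/2.12 × [0.085×log₁₀(58.3/46.58) + 0.24×log₁₀(67.39/58.3)]
    = 2.5943 × [0.0082849 + 0.015102] = 0.06067 m

S_c ≈ 60.7 mm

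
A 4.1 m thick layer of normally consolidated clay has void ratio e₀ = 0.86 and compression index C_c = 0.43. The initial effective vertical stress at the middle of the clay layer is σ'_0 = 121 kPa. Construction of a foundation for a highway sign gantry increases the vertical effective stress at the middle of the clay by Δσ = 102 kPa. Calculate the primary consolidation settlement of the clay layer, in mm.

S_c ≈ 252 mm

Final effective stress: σ'_f = σ'_0 + Δσ = 121 + 102 = 223 kPa.
Normally consolidated clay, so the full stress increment lies on the virgin compression line:
S_c = C_c·H/(1+e₀)·log₁₀(σ'_f/σ'_0) = 0.43×4.1/(1+0.86)×log₁₀(223/121)
    = 0.94785 × 0.26552 = 0.2517 m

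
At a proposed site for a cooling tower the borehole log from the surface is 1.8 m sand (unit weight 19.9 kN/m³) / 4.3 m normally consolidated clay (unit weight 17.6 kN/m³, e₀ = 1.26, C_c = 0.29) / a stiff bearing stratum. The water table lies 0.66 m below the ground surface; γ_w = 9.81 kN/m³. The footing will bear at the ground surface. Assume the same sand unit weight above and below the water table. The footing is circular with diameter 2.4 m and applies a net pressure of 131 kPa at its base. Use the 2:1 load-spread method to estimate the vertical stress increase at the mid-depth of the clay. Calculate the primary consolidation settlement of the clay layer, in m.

Mid-depth of clay below the ground surface: z = 1.8 + 4.3/2 = 3.95 m.
Total vertical stress at mid-clay: σ_v = 19.9×1.8 + 17.6×2.15 = 73.66 kPa.
Pore pressure: u = 9.81×(3.95 − 0.66) = 32.275 kPa.
Initial effective stress: σ'_0 = σ_v − u = 73.66 − 32.275 = 41.385 kPa.
Stress increase at mid-clay by the 2:1 spreading method:
Δσ ≈ qD²/(D+z)² = 131×2.4²/(2.4+3.95)² = 18.713 kPa
Final effective stress: σ'_f = σ'_0 + Δσ = 41.385 + 18.713 = 60.098 kPa.
Normally consolidated clay, so the full stress increment lies on the virgin compression line:
S_c = C_c·H/(1+e₀)·log₁₀(σ'_f/σ'_0) = 0.29×4.3/(1+1.26)×log₁₀(60.098/41.385)
    = 0.55177 × 0.16202 = 0.0894 m

S_c ≈ 0.0894 m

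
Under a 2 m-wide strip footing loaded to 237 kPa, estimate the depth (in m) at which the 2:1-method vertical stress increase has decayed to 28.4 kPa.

2:1 spreading — at depth z the loaded area has grown by z in each plan dimension:
qB/(B+z) = Δσ_z ⇒ z = qB/Δσ_z − B = 237×2/28.4 − 2 = 14.69 m

z ≈ 14.7 m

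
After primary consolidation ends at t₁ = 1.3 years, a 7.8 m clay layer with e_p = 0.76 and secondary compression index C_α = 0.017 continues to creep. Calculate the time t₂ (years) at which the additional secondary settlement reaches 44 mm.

t₂ ≈ 4.99 years

S_s = C_α·H/(1+e_p)·log₁₀(t₂/t₁) ⇒ log₁₀(t₂/t₁) = S_s·(1+e_p)/(C_α·H).
log₁₀(t₂/t₁) = 0.044 × (1+0.76) / (0.017×7.8) = 0.584
t₂ = t₁ × 10^0.584 = 1.3 × 3.837 = 4.988 years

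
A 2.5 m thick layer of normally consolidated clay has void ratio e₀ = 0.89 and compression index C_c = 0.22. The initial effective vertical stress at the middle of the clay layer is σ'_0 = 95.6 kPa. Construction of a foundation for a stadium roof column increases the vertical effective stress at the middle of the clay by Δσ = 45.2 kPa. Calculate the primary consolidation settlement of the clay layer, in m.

S_c ≈ 0.0489 m

Final effective stress: σ'_f = σ'_0 + Δσ = 95.6 + 45.2 = 140.8 kPa.
Normally consolidated clay, so the full stress increment lies on the virgin compression line:
S_c = C_c·H/(1+e₀)·log₁₀(σ'_f/σ'_0) = 0.22×2.5/(1+0.89)×log₁₀(140.8/95.6)
    = 0.29101 × 0.16814 = 0.04893 m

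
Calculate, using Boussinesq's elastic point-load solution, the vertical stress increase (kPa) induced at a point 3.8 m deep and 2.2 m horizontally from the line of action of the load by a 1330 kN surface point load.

Boussinesq vertical stress below a point load on an elastic half-space:
Δσ_z = 3P/(2πz²) · [1 + (r/z)²]^(−5/2)
r/z = 2.2/3.8 = 0.57895; [1+(r/z)²]^(−5/2) = 0.48546.
Δσ_z = 3×1330/(2π×3.8²) × 0.48546 = 43.977 × 0.48546 = 21.35 kPa

Δσ_z ≈ 21.3 kPa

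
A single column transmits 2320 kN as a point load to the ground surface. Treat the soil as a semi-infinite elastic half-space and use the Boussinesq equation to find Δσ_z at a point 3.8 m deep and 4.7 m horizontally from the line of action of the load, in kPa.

Boussinesq vertical stress below a point load on an elastic half-space:
Δσ_z = 3P/(2πz²) · [1 + (r/z)²]^(−5/2)
r/z = 4.7/3.8 = 1.2368; [1+(r/z)²]^(−5/2) = 0.098241.
Δσ_z = 3×2320/(2π×3.8²) × 0.098241 = 76.712 × 0.098241 = 7.536 kPa

Δσ_z ≈ 7.54 kPa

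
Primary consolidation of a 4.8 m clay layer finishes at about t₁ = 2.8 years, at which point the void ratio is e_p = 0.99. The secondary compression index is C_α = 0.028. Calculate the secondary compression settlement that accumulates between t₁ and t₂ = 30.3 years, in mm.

S_s ≈ 69.9 mm

Secondary compression: S_s = C_α·H/(1+e_p)·log₁₀(t₂/t₁)
S_s = 0.028×4.8/(1+0.99)×log₁₀(30.3/2.8)
    = 0.06754 × 1.034 = 0.06985 m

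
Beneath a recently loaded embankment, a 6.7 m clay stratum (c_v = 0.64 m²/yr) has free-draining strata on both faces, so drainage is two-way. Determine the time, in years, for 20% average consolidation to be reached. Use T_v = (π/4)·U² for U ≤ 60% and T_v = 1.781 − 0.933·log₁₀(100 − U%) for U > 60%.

t ≈ 0.551 years

Drainage path length: H_d = H/2 = 3.35 m (double drainage).
U ≤ 60%: T_v = (π/4)·U² = (π/4)×0.2² = 0.031416.
t = T_v·H_d²/c_v = 0.031416×3.35²/0.64 = 0.5509 years.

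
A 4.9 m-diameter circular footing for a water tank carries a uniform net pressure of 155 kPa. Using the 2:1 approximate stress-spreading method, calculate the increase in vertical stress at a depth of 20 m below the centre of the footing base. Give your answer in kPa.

By the 2:1 method the load spreads at 1 horizontal : 2 vertical, so at depth z the loaded area has grown by z in each plan dimension:
Δσ ≈ qD²/(D+z)² = 155×4.9²/(4.9+20)² = 6.0024 kPa

Δσ_z ≈ 6 kPa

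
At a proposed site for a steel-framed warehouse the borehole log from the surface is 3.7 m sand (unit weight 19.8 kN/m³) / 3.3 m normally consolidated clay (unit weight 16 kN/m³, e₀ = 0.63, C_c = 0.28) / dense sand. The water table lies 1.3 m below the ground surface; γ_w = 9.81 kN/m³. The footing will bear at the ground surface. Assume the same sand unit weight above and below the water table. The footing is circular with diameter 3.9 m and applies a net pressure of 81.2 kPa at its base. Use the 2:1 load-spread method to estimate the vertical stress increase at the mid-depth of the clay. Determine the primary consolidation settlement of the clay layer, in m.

Mid-depth of clay below the ground surface: z = 3.7 + 3.3/2 = 5.35 m.
Total vertical stress at mid-clay: σ_v = 19.8×3.7 + 16×1.65 = 99.66 kPa.
Pore pressure: u = 9.81×(5.35 − 1.3) = 39.73 kPa.
Initial effective stress: σ'_0 = σ_v − u = 99.66 − 39.73 = 59.93 kPa.
Stress increase at mid-clay by the 2:1 spreading method:
Δσ ≈ qD²/(D+z)² = 81.2×3.9²/(3.9+5.35)² = 14.435 kPa
Final effective stress: σ'_f = σ'_0 + Δσ = 59.93 + 14.435 = 74.365 kPa.
Normally consolidated clay, so the full stress increment lies on the virgin compression line:
S_c = C_c·H/(1+e₀)·log₁₀(σ'_f/σ'_0) = 0.28×3.3/(1+0.63)×log₁₀(74.365/59.93)
    = 0.56687 × 0.093724 = 0.05313 m

S_c ≈ 0.0531 m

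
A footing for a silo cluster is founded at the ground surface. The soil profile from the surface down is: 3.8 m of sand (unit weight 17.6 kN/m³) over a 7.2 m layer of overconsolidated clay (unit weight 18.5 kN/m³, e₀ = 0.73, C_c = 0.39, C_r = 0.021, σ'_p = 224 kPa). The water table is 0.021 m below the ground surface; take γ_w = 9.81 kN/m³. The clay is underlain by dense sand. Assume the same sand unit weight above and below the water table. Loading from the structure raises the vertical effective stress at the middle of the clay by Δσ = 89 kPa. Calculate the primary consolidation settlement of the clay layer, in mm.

Mid-depth of clay below the ground surface: z = 3.8 + 7.2/2 = 7.4 m.
Total vertical stress at mid-clay: σ_v = 17.6×3.8 + 18.5×3.6 = 133.48 kPa.
Pore pressure: u = 9.81×(7.4 − 0.021) = 72.388 kPa.
Initial effective stress: σ'_0 = σ_v − u = 133.48 − 72.388 = 61.092 kPa.
Final effective stress: σ'_f = 61.092 + 89 = 150.09 kPa.
σ'_f = 150.09 ≤ σ'_p = 224 kPa, so the clay remains overconsolidated and only the recompression index applies:
S_c = C_r·H/(1+e₀)·log₁₀(σ'_f/σ'_0) = 0.021×7.2/1.73×log₁₀(150.09/61.092)
    = 0.087398 × 0.39037 = 0.03412 m

S_c ≈ 34.1 mm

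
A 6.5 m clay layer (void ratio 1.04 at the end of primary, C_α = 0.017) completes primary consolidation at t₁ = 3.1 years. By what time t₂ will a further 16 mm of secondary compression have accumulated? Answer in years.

S_s = C_α·H/(1+e_p)·log₁₀(t₂/t₁) ⇒ log₁₀(t₂/t₁) = S_s·(1+e_p)/(C_α·H).
log₁₀(t₂/t₁) = 0.016 × (1+1.04) / (0.017×6.5) = 0.2954
t₂ = t₁ × 10^0.2954 = 3.1 × 1.974 = 6.12 years

t₂ ≈ 6.12 years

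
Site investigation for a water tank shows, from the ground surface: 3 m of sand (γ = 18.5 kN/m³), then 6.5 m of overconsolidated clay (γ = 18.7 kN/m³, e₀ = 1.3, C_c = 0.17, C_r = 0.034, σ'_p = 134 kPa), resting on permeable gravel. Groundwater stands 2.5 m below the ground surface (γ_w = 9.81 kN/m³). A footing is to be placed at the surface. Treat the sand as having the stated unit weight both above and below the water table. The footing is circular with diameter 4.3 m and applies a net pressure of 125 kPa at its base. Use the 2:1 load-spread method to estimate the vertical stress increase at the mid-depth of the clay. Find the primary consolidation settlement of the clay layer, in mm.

S_c ≈ 9.69 mm

Mid-depth of clay below the ground surface: z = 3 + 6.5/2 = 6.25 m.
Total vertical stress at mid-clay: σ_v = 18.5×3 + 18.7×3.25 = 116.28 kPa.
Pore pressure: u = 9.81×(6.25 − 2.5) = 36.788 kPa.
Initial effective stress: σ'_0 = σ_v − u = 116.28 − 36.788 = 79.492 kPa.
Stress increase at mid-clay by the 2:1 spreading method:
Δσ ≈ qD²/(D+z)² = 125×4.3²/(4.3+6.25)² = 20.765 kPa
Final effective stress: σ'_f = 79.492 + 20.765 = 100.26 kPa.
σ'_f = 100.26 ≤ σ'_p = 134 kPa, so the clay remains overconsolidated and only the recompression index applies:
S_c = C_r·H/(1+e₀)·log₁₀(σ'_f/σ'_0) = 0.034×6.5/2.3×log₁₀(100.26/79.492)
    = 0.096087 × 0.1008 = 0.009686 m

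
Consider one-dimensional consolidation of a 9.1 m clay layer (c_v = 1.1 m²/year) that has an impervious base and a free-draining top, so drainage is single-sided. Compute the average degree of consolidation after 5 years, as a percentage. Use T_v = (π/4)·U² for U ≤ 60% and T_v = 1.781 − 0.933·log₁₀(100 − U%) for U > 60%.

Drainage path length: H_d = H = 9.1 m (single drainage).
T_v = c_v·t/H_d² = 1.1×5/9.1² = 0.066417.
T_v = 0.066417 corresponds to the U ≤ 60% branch:
U = √(4T_v/π) = 0.2908

U ≈ 29.1 %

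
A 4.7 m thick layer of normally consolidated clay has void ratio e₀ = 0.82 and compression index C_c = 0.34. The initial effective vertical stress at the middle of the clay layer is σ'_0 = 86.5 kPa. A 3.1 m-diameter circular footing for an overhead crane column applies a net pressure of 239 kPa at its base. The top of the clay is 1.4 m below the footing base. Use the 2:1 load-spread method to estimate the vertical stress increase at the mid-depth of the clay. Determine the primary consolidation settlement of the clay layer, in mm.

S_c ≈ 171 mm

Mid-depth of clay below the footing base: z = 1.4 + 4.7/2 = 3.75 m.
Stress increase at mid-clay by the 2:1 spreading method:
Δσ ≈ qD²/(D+z)² = 239×3.1²/(3.1+3.75)² = 48.949 kPa
Final effective stress: σ'_f = σ'_0 + Δσ = 86.5 + 48.949 = 135.45 kPa.
Normally consolidated clay, so the full stress increment lies on the virgin compression line:
S_c = C_c·H/(1+e₀)·log₁₀(σ'_f/σ'_0) = 0.34×4.7/(1+0.82)×log₁₀(135.45/86.5)
    = 0.87802 × 0.19476 = 0.171 m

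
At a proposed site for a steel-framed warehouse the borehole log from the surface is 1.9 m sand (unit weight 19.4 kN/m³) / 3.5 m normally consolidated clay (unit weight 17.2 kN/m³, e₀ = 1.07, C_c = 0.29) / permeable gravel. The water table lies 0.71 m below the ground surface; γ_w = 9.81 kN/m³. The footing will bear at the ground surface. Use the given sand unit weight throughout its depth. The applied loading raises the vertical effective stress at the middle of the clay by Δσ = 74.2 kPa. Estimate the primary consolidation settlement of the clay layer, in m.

Mid-depth of clay below the ground surface: z = 1.9 + 3.5/2 = 3.65 m.
Total vertical stress at mid-clay: σ_v = 19.4×1.9 + 17.2×1.75 = 66.96 kPa.
Pore pressure: u = 9.81×(3.65 − 0.71) = 28.841 kPa.
Initial effective stress: σ'_0 = σ_v − u = 66.96 − 28.841 = 38.119 kPa.
Final effective stress: σ'_f = σ'_0 + Δσ = 38.119 + 74.2 = 112.32 kPa.
Normally consolidated clay, so the full stress increment lies on the virgin compression line:
S_c = C_c·H/(1+e₀)·log₁₀(σ'_f/σ'_0) = 0.29×3.5/(1+1.07)×log₁₀(112.32/38.119)
    = 0.49034 × 0.46932 = 0.2301 m

S_c ≈ 0.23 m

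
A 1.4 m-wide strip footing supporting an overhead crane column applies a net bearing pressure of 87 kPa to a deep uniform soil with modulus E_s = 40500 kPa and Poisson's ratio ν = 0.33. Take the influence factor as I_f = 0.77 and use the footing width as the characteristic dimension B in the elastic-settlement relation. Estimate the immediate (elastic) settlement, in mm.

Immediate (elastic) settlement: S_e = q·B·(1−ν²)/E_s · I_f.
S_e = 87 × 1.4 × (1 − 0.33²) / 40500 × 0.77
    = 87 × 1.4 × 0.8911 / 40500 × 0.77
    = 0.002064 m = 2.064 mm

S_e ≈ 2.06 mm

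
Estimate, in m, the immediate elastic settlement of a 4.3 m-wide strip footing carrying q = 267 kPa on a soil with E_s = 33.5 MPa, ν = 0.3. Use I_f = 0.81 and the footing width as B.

S_e ≈ 0.0253 m

Immediate (elastic) settlement: S_e = q·B·(1−ν²)/E_s · I_f.
E_s = 33.5 MPa = 33500 kPa.
S_e = 267 × 4.3 × (1 − 0.3²) / 33500 × 0.81
    = 267 × 4.3 × 0.91 / 33500 × 0.81
    = 0.02526 m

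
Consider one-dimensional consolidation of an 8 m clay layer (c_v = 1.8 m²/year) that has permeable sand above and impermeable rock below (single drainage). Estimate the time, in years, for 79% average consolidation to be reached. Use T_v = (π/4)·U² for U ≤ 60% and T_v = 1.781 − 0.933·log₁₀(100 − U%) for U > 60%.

Drainage path length: H_d = H = 8 m (single drainage).
U > 60%: T_v = 1.781 − 0.933·log₁₀(100 − 79) = 0.54737.
t = T_v·H_d²/c_v = 0.54737×8²/1.8 = 19.46 years.

t ≈ 19.5 years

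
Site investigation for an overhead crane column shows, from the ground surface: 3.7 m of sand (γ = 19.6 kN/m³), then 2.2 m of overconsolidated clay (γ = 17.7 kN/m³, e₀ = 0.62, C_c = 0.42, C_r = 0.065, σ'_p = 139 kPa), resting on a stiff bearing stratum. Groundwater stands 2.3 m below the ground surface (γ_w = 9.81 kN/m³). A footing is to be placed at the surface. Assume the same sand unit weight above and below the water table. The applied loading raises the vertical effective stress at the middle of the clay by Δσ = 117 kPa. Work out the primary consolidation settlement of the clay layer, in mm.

S_c ≈ 97.8 mm

Mid-depth of clay below the ground surface: z = 3.7 + 2.2/2 = 4.8 m.
Total vertical stress at mid-clay: σ_v = 19.6×3.7 + 17.7×1.1 = 91.99 kPa.
Pore pressure: u = 9.81×(4.8 − 2.3) = 24.525 kPa.
Initial effective stress: σ'_0 = σ_v − u = 91.99 − 24.525 = 67.465 kPa.
Final effective stress: σ'_f = 67.465 + 117 = 184.47 kPa.
σ'_f = 184.47 > σ'_p = 139 kPa, so the stress path crosses the preconsolidation pressure — recompression up to σ'_p, then virgin compression beyond:
S_c = H/(1+e₀)·[C_r·log₁₀(σ'_p/σ'_0) + C_c·log₁₀(σ'_f/σ'_p)]
    = 2.2/1.62 × [0.065×log₁₀(139/67.465) + 0.42×log₁₀(184.47/139)]
    = 1.358 × [0.020406 + 0.051623] = 0.09782 m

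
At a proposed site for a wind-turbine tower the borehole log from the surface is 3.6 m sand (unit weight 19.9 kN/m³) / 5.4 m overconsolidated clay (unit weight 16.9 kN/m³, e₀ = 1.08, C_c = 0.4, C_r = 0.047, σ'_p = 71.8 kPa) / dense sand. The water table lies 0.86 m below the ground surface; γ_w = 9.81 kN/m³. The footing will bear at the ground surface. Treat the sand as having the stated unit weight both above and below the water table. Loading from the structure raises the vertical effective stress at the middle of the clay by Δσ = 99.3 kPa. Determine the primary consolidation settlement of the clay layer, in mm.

S_c ≈ 376 mm

Mid-depth of clay below the ground surface: z = 3.6 + 5.4/2 = 6.3 m.
Total vertical stress at mid-clay: σ_v = 19.9×3.6 + 16.9×2.7 = 117.27 kPa.
Pore pressure: u = 9.81×(6.3 − 0.86) = 53.366 kPa.
Initial effective stress: σ'_0 = σ_v − u = 117.27 − 53.366 = 63.904 kPa.
Final effective stress: σ'_f = 63.904 + 99.3 = 163.2 kPa.
σ'_f = 163.2 > σ'_p = 71.8 kPa, so the stress path crosses the preconsolidation pressure — recompression up to σ'_p, then virgin compression beyond:
S_c = H/(1+e₀)·[C_r·log₁₀(σ'_p/σ'_0) + C_c·log₁₀(σ'_f/σ'_p)]
    = 5.4/2.08 × [0.047×log₁₀(71.8/63.904) + 0.4×log₁₀(163.2/71.8)]
    = 2.5962 × [0.002378 + 0.14264] = 0.3765 m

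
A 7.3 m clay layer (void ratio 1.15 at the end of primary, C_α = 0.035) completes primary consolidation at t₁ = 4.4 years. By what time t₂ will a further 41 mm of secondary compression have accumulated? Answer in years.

t₂ ≈ 9.74 years

S_s = C_α·H/(1+e_p)·log₁₀(t₂/t₁) ⇒ log₁₀(t₂/t₁) = S_s·(1+e_p)/(C_α·H).
log₁₀(t₂/t₁) = 0.041 × (1+1.15) / (0.035×7.3) = 0.345
t₂ = t₁ × 10^0.345 = 4.4 × 2.213 = 9.738 years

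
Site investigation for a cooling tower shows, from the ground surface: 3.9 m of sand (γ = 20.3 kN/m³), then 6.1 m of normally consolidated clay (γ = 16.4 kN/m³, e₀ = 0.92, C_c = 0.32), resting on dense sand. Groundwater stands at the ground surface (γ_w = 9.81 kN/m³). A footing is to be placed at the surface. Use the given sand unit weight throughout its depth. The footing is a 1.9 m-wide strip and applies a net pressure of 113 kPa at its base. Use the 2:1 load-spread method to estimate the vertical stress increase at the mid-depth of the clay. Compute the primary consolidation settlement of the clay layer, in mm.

S_c ≈ 148 mm

Mid-depth of clay below the ground surface: z = 3.9 + 6.1/2 = 6.95 m.
Total vertical stress at mid-clay: σ_v = 20.3×3.9 + 16.4×3.05 = 129.19 kPa.
Pore pressure: u = 9.81×(6.95 − 0) = 68.18 kPa.
Initial effective stress: σ'_0 = σ_v − u = 129.19 − 68.18 = 61.01 kPa.
Stress increase at mid-clay by the 2:1 spreading method:
Δσ = qB/(B+z) = 113×1.9/(1.9+6.95) = 24.26 kPa
Final effective stress: σ'_f = σ'_0 + Δσ = 61.01 + 24.26 = 85.27 kPa.
Normally consolidated clay, so the full stress increment lies on the virgin compression line:
S_c = C_c·H/(1+e₀)·log₁₀(σ'_f/σ'_0) = 0.32×6.1/(1+0.92)×log₁₀(85.27/61.01)
    = 1.0167 × 0.1454 = 0.1478 m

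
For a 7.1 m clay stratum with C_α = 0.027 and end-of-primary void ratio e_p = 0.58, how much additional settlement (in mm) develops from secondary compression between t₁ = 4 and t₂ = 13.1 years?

Secondary compression: S_s = C_α·H/(1+e_p)·log₁₀(t₂/t₁)
S_s = 0.027×7.1/(1+0.58)×log₁₀(13.1/4)
    = 0.1213 × 0.5152 = 0.06251 m

S_s ≈ 62.5 mm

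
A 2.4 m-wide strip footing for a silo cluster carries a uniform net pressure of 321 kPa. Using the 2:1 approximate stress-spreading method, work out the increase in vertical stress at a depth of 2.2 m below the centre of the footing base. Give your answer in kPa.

Δσ_z ≈ 167 kPa

By the 2:1 method the load spreads at 1 horizontal : 2 vertical, so at depth z the loaded area has grown by z in each plan dimension:
Δσ = qB/(B+z) = 321×2.4/(2.4+2.2) = 167.48 kPa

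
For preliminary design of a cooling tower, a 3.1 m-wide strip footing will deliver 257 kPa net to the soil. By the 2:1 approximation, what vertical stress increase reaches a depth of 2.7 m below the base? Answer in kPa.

By the 2:1 method the load spreads at 1 horizontal : 2 vertical, so at depth z the loaded area has grown by z in each plan dimension:
Δσ = qB/(B+z) = 257×3.1/(3.1+2.7) = 137.36 kPa

Δσ_z ≈ 137 kPa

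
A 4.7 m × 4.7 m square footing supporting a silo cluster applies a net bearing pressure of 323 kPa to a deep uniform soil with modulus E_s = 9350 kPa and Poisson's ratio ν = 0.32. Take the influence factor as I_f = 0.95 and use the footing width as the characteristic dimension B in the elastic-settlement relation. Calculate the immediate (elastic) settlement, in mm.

Immediate (elastic) settlement: S_e = q·B·(1−ν²)/E_s · I_f.
S_e = 323 × 4.7 × (1 − 0.32²) / 9350 × 0.95
    = 323 × 4.7 × 0.8976 / 9350 × 0.95
    = 0.1385 m = 138.5 mm

S_e ≈ 138 mm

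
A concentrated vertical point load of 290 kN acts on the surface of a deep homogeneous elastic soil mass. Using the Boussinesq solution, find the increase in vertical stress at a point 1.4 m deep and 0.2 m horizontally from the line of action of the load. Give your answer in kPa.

Boussinesq vertical stress below a point load on an elastic half-space:
Δσ_z = 3P/(2πz²) · [1 + (r/z)²]^(−5/2)
r/z = 0.2/1.4 = 0.14286; [1+(r/z)²]^(−5/2) = 0.95075.
Δσ_z = 3×290/(2π×1.4²) × 0.95075 = 70.645 × 0.95075 = 67.17 kPa

Δσ_z ≈ 67.2 kPa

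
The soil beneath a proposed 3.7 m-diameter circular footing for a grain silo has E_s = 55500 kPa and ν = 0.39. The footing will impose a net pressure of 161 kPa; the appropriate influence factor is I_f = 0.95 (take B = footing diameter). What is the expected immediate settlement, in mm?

S_e ≈ 8.65 mm

Immediate (elastic) settlement: S_e = q·B·(1−ν²)/E_s · I_f.
S_e = 161 × 3.7 × (1 − 0.39²) / 55500 × 0.95
    = 161 × 3.7 × 0.8479 / 55500 × 0.95
    = 0.008646 m = 8.646 mm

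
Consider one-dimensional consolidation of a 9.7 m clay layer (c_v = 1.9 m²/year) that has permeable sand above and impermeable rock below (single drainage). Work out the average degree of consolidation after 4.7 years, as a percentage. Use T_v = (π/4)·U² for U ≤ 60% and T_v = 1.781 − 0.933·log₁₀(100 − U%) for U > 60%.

U ≈ 34.8 %

Drainage path length: H_d = H = 9.7 m (single drainage).
T_v = c_v·t/H_d² = 1.9×4.7/9.7² = 0.094909.
T_v = 0.094909 corresponds to the U ≤ 60% branch:
U = √(4T_v/π) = 0.3476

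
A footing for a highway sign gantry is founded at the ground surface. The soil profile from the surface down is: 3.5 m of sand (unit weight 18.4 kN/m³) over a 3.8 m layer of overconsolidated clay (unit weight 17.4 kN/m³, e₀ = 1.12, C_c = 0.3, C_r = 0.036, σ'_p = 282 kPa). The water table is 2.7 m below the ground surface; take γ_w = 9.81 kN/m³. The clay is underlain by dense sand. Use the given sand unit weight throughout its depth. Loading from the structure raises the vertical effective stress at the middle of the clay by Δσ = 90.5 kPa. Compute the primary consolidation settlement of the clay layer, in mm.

Mid-depth of clay below the ground surface: z = 3.5 + 3.8/2 = 5.4 m.
Total vertical stress at mid-clay: σ_v = 18.4×3.5 + 17.4×1.9 = 97.46 kPa.
Pore pressure: u = 9.81×(5.4 − 2.7) = 26.487 kPa.
Initial effective stress: σ'_0 = σ_v − u = 97.46 − 26.487 = 70.973 kPa.
Final effective stress: σ'_f = 70.973 + 90.5 = 161.47 kPa.
σ'_f = 161.47 ≤ σ'_p = 282 kPa, so the clay remains overconsolidated and only the recompression index applies:
S_c = C_r·H/(1+e₀)·log₁₀(σ'_f/σ'_0) = 0.036×3.8/2.12×log₁₀(161.47/70.973)
    = 0.06453 × 0.357 = 0.02304 m

S_c ≈ 23 mm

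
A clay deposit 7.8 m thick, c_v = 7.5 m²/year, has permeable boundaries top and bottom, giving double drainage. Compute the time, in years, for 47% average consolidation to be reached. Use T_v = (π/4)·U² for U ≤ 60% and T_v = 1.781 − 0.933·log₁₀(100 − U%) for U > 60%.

t ≈ 0.352 years

Drainage path length: H_d = H/2 = 3.9 m (double drainage).
U ≤ 60%: T_v = (π/4)·U² = (π/4)×0.47² = 0.17349.
t = T_v·H_d²/c_v = 0.17349×3.9²/7.5 = 0.3518 years.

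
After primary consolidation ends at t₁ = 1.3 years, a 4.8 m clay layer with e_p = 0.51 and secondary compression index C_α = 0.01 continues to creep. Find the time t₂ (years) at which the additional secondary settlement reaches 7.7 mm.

S_s = C_α·H/(1+e_p)·log₁₀(t₂/t₁) ⇒ log₁₀(t₂/t₁) = S_s·(1+e_p)/(C_α·H).
log₁₀(t₂/t₁) = 0.0077 × (1+0.51) / (0.01×4.8) = 0.2422
t₂ = t₁ × 10^0.2422 = 1.3 × 1.747 = 2.271 years

t₂ ≈ 2.27 years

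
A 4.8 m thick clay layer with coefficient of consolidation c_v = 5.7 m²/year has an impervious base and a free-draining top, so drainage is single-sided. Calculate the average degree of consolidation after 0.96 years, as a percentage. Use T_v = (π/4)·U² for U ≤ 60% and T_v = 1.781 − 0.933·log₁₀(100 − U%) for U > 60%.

Drainage path length: H_d = H = 4.8 m (single drainage).
T_v = c_v·t/H_d² = 5.7×0.96/4.8² = 0.2375.
T_v = 0.2375 corresponds to the U ≤ 60% branch:
U = √(4T_v/π) = 0.5499

U ≈ 55 %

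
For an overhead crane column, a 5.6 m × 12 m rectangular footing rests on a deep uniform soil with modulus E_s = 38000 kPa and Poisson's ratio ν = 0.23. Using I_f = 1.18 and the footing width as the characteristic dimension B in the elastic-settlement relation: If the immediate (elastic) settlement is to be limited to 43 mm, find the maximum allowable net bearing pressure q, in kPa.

q ≈ 261 kPa

S_e = q·B·(1−ν²)/E_s · I_f  ⇒  q = S_e·E_s / (B·(1−ν²)·I_f).
q = 0.043 × 38000 / (5.6 × 0.9471 × 1.18) = 261.1 kPa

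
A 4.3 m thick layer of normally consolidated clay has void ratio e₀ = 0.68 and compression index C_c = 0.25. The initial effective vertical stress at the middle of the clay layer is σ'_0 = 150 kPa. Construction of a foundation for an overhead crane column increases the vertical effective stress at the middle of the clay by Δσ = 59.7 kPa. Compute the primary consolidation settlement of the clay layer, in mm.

Final effective stress: σ'_f = σ'_0 + Δσ = 150 + 59.7 = 209.7 kPa.
Normally consolidated clay, so the full stress increment lies on the virgin compression line:
S_c = C_c·H/(1+e₀)·log₁₀(σ'_f/σ'_0) = 0.25×4.3/(1+0.68)×log₁₀(209.7/150)
    = 0.63988 × 0.14551 = 0.09311 m

S_c ≈ 93.1 mm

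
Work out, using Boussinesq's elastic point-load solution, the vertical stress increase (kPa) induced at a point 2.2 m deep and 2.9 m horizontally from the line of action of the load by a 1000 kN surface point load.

Δσ_z ≈ 7.96 kPa

Boussinesq vertical stress below a point load on an elastic half-space:
Δσ_z = 3P/(2πz²) · [1 + (r/z)²]^(−5/2)
r/z = 2.9/2.2 = 1.3182; [1+(r/z)²]^(−5/2) = 0.080644.
Δσ_z = 3×1000/(2π×2.2²) × 0.080644 = 98.65 × 0.080644 = 7.956 kPa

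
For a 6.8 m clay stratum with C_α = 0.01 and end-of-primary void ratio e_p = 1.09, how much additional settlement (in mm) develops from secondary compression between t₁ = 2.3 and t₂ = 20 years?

S_s ≈ 30.6 mm

Secondary compression: S_s = C_α·H/(1+e_p)·log₁₀(t₂/t₁)
S_s = 0.01×6.8/(1+1.09)×log₁₀(20/2.3)
    = 0.03254 × 0.9393 = 0.03056 m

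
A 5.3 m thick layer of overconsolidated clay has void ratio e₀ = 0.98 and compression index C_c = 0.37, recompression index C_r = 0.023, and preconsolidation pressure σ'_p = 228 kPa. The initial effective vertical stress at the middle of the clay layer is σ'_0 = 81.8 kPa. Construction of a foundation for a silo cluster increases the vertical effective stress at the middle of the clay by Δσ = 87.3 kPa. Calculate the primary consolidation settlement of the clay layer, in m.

S_c ≈ 0.0194 m

Final effective stress: σ'_f = 81.8 + 87.3 = 169.1 kPa.
σ'_f = 169.1 ≤ σ'_p = 228 kPa, so the clay remains overconsolidated and only the recompression index applies:
S_c = C_r·H/(1+e₀)·log₁₀(σ'_f/σ'_0) = 0.023×5.3/1.98×log₁₀(169.1/81.8)
    = 0.061566 × 0.31539 = 0.01942 m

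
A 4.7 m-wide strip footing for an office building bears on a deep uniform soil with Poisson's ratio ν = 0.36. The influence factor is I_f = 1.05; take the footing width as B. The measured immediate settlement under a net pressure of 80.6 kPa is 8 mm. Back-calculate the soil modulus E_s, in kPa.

S_e = q·B·(1−ν²)/E_s · I_f  ⇒  E_s = q·B·(1−ν²)·I_f / S_e.
E_s = 80.6 × 4.7 × 0.8704 × 1.05 / 0.008 = 43280 kPa

E_s ≈ 43300 kPa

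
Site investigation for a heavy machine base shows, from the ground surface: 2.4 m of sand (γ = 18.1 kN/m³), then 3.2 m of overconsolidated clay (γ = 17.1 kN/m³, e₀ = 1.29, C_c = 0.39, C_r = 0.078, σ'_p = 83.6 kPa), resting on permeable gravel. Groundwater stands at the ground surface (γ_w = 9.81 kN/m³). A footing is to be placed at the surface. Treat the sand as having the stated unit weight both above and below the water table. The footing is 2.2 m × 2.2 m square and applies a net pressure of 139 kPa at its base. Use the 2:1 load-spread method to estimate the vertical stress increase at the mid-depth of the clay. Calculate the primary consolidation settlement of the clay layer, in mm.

Mid-depth of clay below the ground surface: z = 2.4 + 3.2/2 = 4 m.
Total vertical stress at mid-clay: σ_v = 18.1×2.4 + 17.1×1.6 = 70.8 kPa.
Pore pressure: u = 9.81×(4 − 0) = 39.24 kPa.
Initial effective stress: σ'_0 = σ_v − u = 70.8 − 39.24 = 31.56 kPa.
Stress increase at mid-clay by the 2:1 spreading method:
Δσ = qBL/((B+z)(L+z)) = 139×2.2×2.2/((2.2+4)(2.2+4)) = 17.502 kPa
Final effective stress: σ'_f = 31.56 + 17.502 = 49.062 kPa.
σ'_f = 49.062 ≤ σ'_p = 83.6 kPa, so the clay remains overconsolidated and only the recompression index applies:
S_c = C_r·H/(1+e₀)·log₁₀(σ'_f/σ'_0) = 0.078×3.2/2.29×log₁₀(49.062/31.56)
    = 0.109 × 0.19161 = 0.02088 m

S_c ≈ 20.9 mm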